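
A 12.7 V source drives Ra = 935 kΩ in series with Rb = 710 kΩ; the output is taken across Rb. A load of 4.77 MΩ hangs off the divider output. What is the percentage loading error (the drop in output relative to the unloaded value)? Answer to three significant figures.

7.80 %

The divider's output (Thévenin) resistance is Ra‖Rb = 403.6 kΩ.
Fractional drop under load = R_th/(R_th + R_L) = 403.6 / (403.6 + 4770) = 0.07800.
So the output falls by 7.80 %.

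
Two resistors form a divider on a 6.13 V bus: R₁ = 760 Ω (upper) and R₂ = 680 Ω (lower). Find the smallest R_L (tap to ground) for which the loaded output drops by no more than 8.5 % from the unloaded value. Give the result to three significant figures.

Output resistance R_th = R₁‖R₂ = (760 × 680)/1440 = 358.9 Ω.
The fractional drop is R_th/(R_th + R_L); requiring this ≤ 0.0850 gives R_L ≥ R_th(1/0.0850 − 1) = 358.9 × 10.76 = 3.86 kΩ.

R_L(min) ≈ 3.86 kΩ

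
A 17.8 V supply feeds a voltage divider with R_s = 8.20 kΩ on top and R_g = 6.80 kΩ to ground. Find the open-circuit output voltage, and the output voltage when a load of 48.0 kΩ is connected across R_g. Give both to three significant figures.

Unloaded: 8.07 V; loaded: 7.49 V

Open-circuit: V = 17.8 × 6.80/(8.20 + 6.80) = 8.07 V.
With the load, R_g becomes R_g‖R_L = 5.956 kΩ, so V = 17.8 × 5.956/14.16 = 7.49 V.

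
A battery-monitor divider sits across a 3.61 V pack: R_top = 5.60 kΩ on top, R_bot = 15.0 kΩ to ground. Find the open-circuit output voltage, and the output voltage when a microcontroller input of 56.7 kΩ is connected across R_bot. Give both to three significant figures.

Open-circuit: V = 3.61 × 15.0/(5.60 + 15.0) = 2.63 V.
With the load, R_bot becomes R_bot‖R_L = 11.86 kΩ, so V = 3.61 × 11.86/17.46 = 2.45 V.

Unloaded: 2.63 V; loaded: 2.45 V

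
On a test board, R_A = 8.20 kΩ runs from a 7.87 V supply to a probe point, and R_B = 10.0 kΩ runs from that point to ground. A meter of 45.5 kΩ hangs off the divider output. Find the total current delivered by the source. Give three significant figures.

R_B‖R_L = 8.198 kΩ, so the source sees R_A + R_B‖R_L = 16.40 kΩ.
I = 7.87 V / 16.40 kΩ = 0.480 mA.

I ≈ 0.480 mA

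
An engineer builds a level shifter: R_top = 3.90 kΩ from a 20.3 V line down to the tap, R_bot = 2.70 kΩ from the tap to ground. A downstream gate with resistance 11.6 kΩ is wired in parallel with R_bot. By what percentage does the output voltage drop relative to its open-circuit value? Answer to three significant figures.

12.1 %

Unloaded V = 20.3 × 2.70/6.600 = 8.3045 V.
Loaded: R_bot‖R_L = 2.190 kΩ, giving V = 20.3 × 2.190/6.090 = 7.3004 V.
Drop = (8.3045 − 7.3004) / 8.3045 = 12.1 %.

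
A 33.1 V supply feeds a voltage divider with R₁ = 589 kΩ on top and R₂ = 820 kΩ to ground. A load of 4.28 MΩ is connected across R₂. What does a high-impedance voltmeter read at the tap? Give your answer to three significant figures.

The load sits in parallel with R₂: R₂‖R_L = (820 × 4280) / (820 + 4280) = 688.2 kΩ.
V_out = 33.1 × 688.2 / (589 + 688.2) = 33.1 × 688.2/1277 = 17.8 V.

V_out ≈ 17.8 V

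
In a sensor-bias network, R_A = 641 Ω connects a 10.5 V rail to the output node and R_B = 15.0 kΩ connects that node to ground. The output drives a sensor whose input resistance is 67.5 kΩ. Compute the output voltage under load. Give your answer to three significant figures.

The load sits in parallel with R_B: R_B‖R_L = (15000 × 67500) / (15000 + 67500) = 12270 Ω.
V_out = 10.5 × 12270 / (641 + 12270) = 10.5 × 12270/12910 = 9.98 V.

V_out ≈ 9.98 V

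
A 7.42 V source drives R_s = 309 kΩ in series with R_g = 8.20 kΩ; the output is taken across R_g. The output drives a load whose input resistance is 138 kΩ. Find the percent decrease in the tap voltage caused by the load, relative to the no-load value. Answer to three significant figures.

The divider's output (Thévenin) resistance is R_s‖R_g = 7.988 kΩ.
Fractional drop under load = R_th/(R_th + R_L) = 7.988 / (7.988 + 138) = 0.05472.
So the output falls by 5.47 %.

5.47 %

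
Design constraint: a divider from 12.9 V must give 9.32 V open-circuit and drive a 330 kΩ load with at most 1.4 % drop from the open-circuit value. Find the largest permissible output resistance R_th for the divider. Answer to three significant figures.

R_th ≤ 4.69 kΩ

Loading drop = R_th/(R_th + R_L) ≤ 0.0140, so R_th ≤ R_L · ε/(1−ε) = 330 kΩ × 0.0140/0.9860 = 4.69 kΩ.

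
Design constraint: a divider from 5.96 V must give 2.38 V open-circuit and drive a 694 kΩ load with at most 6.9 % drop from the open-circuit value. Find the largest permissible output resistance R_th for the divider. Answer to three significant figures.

Loading drop = R_th/(R_th + R_L) ≤ 0.0690, so R_th ≤ R_L · ε/(1−ε) = 694 kΩ × 0.0690/0.9310 = 51.4 kΩ.

R_th ≤ 51.4 kΩ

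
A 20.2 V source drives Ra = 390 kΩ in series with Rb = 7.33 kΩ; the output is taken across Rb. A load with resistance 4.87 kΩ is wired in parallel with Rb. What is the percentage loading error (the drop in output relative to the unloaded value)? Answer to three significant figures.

The divider's output (Thévenin) resistance is Ra‖Rb = 7.195 kΩ.
Fractional drop under load = R_th/(R_th + R_L) = 7.195 / (7.195 + 4.87) = 0.5963.
So the output falls by 59.6 %.

59.6 %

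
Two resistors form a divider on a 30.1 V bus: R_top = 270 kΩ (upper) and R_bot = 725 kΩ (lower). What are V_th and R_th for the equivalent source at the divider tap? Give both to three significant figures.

V_th = 21.9 V, R_th = 197 kΩ

V_th is the open-circuit tap voltage: 30.1 × 725/(270 + 725) = 21.9 V.
With the supply zeroed, R_top and R_bot appear in parallel from the tap: R_th = R_top‖R_bot = (270 × 725)/995.0 = 197 kΩ.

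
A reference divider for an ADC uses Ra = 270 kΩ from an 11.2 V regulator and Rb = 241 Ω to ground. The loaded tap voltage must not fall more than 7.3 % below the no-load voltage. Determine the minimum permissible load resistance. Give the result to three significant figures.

Output resistance R_th = Ra‖Rb = (270000 × 241)/270200 = 240.8 Ω.
The fractional drop is R_th/(R_th + R_L); requiring this ≤ 0.0730 gives R_L ≥ R_th(1/0.0730 − 1) = 240.8 × 12.70 = 3.06 kΩ.

R_L(min) ≈ 3.06 kΩ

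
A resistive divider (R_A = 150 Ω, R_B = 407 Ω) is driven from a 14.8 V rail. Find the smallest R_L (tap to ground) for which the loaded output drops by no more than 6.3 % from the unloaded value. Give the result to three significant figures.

R_L(min) ≈ 1.63 kΩ

Output resistance R_th = R_A‖R_B = (150 × 407)/557.0 = 109.6 Ω.
The fractional drop is R_th/(R_th + R_L); requiring this ≤ 0.0630 gives R_L ≥ R_th(1/0.0630 − 1) = 109.6 × 14.87 = 1.63 kΩ.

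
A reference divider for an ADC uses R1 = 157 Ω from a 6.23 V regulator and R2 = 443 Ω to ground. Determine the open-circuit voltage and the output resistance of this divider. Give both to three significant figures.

V_th is the open-circuit tap voltage: 6.23 × 443/(157 + 443) = 4.60 V.
With the supply zeroed, R1 and R2 appear in parallel from the tap: R_th = R1‖R2 = (157 × 443)/600.0 = 116 Ω.

V_th = 4.60 V, R_th = 116 Ω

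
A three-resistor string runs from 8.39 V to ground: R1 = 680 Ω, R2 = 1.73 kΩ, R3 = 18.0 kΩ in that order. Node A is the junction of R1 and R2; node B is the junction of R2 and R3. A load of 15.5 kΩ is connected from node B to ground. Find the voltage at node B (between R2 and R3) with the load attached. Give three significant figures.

At node B, R3 is in parallel with the load: R3‖R_L = 8328 Ω.
Below node A the resistance is R2 + (R3‖R_L) = 10060 Ω, so V_A = 8.39 × 10060/10740 = 7.859 V.
Then V_B = V_A × (R3‖R_L)/(R2 + R3‖R_L) = 7.859 × 8328/10060 = 6.51 V.

V ≈ 6.51 V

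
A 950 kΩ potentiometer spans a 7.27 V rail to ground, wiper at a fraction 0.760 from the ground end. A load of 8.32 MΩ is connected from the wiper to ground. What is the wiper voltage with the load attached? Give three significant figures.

The wiper splits the pot into (1−α)R = 228.0 kΩ above and αR = 722.0 kΩ below.
Lower section ‖ load = 664.3 kΩ.
V_wiper = 7.27 × 664.3/(228.0 + 664.3) = 5.41 V.

V ≈ 5.41 V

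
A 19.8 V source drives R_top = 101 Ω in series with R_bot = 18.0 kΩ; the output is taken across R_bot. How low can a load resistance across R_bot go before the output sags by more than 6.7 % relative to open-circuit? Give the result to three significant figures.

Output resistance R_th = R_top‖R_bot = (101 × 18000)/18100 = 100.4 Ω.
The fractional drop is R_th/(R_th + R_L); requiring this ≤ 0.0670 gives R_L ≥ R_th(1/0.0670 − 1) = 100.4 × 13.93 = 1.40 kΩ.

R_L(min) ≈ 1.40 kΩ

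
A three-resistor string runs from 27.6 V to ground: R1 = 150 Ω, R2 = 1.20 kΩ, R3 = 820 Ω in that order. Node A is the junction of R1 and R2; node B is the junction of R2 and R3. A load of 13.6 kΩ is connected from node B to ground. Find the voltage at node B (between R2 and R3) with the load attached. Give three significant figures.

V ≈ 10.1 V

At node B, R3 is in parallel with the load: R3‖R_L = 773.4 Ω.
Below node A the resistance is R2 + (R3‖R_L) = 1973 Ω, so V_A = 27.6 × 1973/2123 = 25.65 V.
Then V_B = V_A × (R3‖R_L)/(R2 + R3‖R_L) = 25.65 × 773.4/1973 = 10.1 V.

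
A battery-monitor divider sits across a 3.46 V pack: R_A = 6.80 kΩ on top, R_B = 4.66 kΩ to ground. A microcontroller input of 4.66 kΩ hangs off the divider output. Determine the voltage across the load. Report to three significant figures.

The load sits in parallel with R_B: R_B‖R_L = (4.66 × 4.66) / (4.66 + 4.66) = 2.330 kΩ.
V_out = 3.46 × 2.330 / (6.80 + 2.330) = 3.46 × 2.330/9.130 = 0.883 V.
(Unloaded it would have been 1.41 V.)

V_out ≈ 0.883 V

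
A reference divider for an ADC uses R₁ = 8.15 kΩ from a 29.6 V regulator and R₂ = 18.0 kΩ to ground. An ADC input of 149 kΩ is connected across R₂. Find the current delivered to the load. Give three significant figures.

R₂‖R_L = 16.06 kΩ; V_out = 29.6 × 16.06/24.21 = 19.64 V.
I_L = V_out / R_L = 19.64 / 149 kΩ = 0.132 mA.

I_L ≈ 0.132 mA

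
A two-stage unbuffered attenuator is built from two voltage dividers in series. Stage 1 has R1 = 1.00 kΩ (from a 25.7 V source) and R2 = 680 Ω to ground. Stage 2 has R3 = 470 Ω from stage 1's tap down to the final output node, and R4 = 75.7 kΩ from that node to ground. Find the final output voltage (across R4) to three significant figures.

V_out ≈ 10.3 V

Stage 2 presents R3+R4 = 76170 Ω as a load on stage 1's tap.
Stage 1's lower leg becomes R2‖(R3+R4) = 674.0 Ω, so V_mid = 25.7 × 674.0/1674 = 10.35 V.
Stage 2 is itself unloaded: V_out = V_mid × R4/(R3+R4) = 10.35 × 75700/76170 = 10.3 V.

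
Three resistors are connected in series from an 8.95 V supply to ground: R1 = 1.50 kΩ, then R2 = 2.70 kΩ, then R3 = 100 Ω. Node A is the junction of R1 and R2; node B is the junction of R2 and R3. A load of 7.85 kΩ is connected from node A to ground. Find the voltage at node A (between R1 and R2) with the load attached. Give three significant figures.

V ≈ 5.18 V

Below node A the series string R2+R3 = 2800 Ω sits in parallel with the 7850 Ω load: 2064 Ω.
V_A = 8.95 × 2064/(1500 + 2064) = 5.18 V.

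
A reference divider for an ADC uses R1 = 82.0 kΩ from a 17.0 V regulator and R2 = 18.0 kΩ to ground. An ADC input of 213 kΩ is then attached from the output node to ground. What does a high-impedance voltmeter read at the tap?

The load sits in parallel with R2: R2‖R_L = (18.0 × 213) / (18.0 + 213) = 16.60 kΩ.
V_out = 17.0 × 16.60 / (82.0 + 16.60) = 17.0 × 16.60/98.60 = 2.86 V.
(Unloaded it would have been 3.06 V.)

V_out ≈ 2.86 V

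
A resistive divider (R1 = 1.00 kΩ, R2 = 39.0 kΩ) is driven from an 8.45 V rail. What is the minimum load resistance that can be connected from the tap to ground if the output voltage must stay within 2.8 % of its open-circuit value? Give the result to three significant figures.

R_L(min) ≈ 33.8 kΩ

Output resistance R_th = R1‖R2 = (1000 × 39000)/40000 = 975.0 Ω.
The fractional drop is R_th/(R_th + R_L); requiring this ≤ 0.0280 gives R_L ≥ R_th(1/0.0280 − 1) = 975.0 × 34.71 = 33.8 kΩ.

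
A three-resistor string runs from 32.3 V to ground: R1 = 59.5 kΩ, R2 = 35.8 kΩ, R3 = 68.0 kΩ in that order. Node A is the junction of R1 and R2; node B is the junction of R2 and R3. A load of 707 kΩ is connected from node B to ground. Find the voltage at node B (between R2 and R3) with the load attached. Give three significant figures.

At node B, R3 is in parallel with the load: R3‖R_L = 62.03 kΩ.
Below node A the resistance is R2 + (R3‖R_L) = 97.83 kΩ, so V_A = 32.3 × 97.83/157.3 = 20.08 V.
Then V_B = V_A × (R3‖R_L)/(R2 + R3‖R_L) = 20.08 × 62.03/97.83 = 12.7 V.

V ≈ 12.7 V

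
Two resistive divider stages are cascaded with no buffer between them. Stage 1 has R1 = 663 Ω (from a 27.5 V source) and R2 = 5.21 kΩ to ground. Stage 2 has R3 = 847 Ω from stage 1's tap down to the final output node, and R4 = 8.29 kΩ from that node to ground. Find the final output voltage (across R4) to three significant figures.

Stage 2 presents R3+R4 = 9137 Ω as a load on stage 1's tap.
Stage 1's lower leg becomes R2‖(R3+R4) = 3318 Ω, so V_mid = 27.5 × 3318/3981 = 22.92 V.
Stage 2 is itself unloaded: V_out = V_mid × R4/(R3+R4) = 22.92 × 8290/9137 = 20.8 V.

V_out ≈ 20.8 V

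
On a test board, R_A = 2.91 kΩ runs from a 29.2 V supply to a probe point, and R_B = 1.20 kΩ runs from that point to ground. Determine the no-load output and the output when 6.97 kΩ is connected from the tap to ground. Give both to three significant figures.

Unloaded: 8.53 V; loaded: 7.60 V

Open-circuit: V = 29.2 × 1.20/(2.91 + 1.20) = 8.53 V.
With the load, R_B becomes R_B‖R_L = 1.024 kΩ, so V = 29.2 × 1.024/3.934 = 7.60 V.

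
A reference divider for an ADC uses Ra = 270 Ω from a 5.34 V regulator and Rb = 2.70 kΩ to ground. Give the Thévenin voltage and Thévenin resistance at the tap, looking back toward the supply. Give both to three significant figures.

V_th = 4.85 V, R_th = 245 Ω

V_th is the open-circuit tap voltage: 5.34 × 2700/(270 + 2700) = 4.85 V.
With the supply zeroed, Ra and Rb appear in parallel from the tap: R_th = Ra‖Rb = (270 × 2700)/2970 = 245 Ω.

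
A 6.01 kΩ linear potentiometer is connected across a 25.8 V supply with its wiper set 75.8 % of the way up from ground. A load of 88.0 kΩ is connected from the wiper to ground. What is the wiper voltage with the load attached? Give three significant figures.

The wiper splits the pot into (1−α)R = 1.454 kΩ above and αR = 4.556 kΩ below.
Lower section ‖ load = 4.331 kΩ.
V_wiper = 25.8 × 4.331/(1.454 + 4.331) = 19.3 V.

V ≈ 19.3 V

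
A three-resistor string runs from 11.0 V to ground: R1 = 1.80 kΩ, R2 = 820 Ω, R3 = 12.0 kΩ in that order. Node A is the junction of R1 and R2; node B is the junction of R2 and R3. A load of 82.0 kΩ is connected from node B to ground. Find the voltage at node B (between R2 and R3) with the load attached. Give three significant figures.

V ≈ 8.80 V

At node B, R3 is in parallel with the load: R3‖R_L = 10470 Ω.
Below node A the resistance is R2 + (R3‖R_L) = 11290 Ω, so V_A = 11.0 × 11290/13090 = 9.487 V.
Then V_B = V_A × (R3‖R_L)/(R2 + R3‖R_L) = 9.487 × 10470/11290 = 8.80 V.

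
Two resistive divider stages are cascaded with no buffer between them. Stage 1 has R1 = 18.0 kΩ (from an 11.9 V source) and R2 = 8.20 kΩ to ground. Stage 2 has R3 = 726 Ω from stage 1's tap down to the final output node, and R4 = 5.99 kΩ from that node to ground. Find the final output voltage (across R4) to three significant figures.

V_out ≈ 1.81 V

Stage 2 presents R3+R4 = 6716 Ω as a load on stage 1's tap.
Stage 1's lower leg becomes R2‖(R3+R4) = 3692 Ω, so V_mid = 11.9 × 3692/21690 = 2.025 V.
Stage 2 is itself unloaded: V_out = V_mid × R4/(R3+R4) = 2.025 × 5990/6716 = 1.81 V.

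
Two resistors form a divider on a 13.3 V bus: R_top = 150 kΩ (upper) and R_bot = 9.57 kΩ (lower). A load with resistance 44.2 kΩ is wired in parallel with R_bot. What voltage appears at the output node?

V_out ≈ 0.663 V

The load sits in parallel with R_bot: R_bot‖R_L = (9.57 × 44.2) / (9.57 + 44.2) = 7.867 kΩ.
V_out = 13.3 × 7.867 / (150 + 7.867) = 13.3 × 7.867/157.9 = 0.663 V.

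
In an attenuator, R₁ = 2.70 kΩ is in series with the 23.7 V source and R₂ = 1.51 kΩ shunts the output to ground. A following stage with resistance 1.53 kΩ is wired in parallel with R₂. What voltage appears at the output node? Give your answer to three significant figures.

V_out ≈ 5.21 V

The load sits in parallel with R₂: R₂‖R_L = (1.51 × 1.53) / (1.51 + 1.53) = 0.7600 kΩ.
V_out = 23.7 × 0.7600 / (2.70 + 0.7600) = 23.7 × 0.7600/3.460 = 5.21 V.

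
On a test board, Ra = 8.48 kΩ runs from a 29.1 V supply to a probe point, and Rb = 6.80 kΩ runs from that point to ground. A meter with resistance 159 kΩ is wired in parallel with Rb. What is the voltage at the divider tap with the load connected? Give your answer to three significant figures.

The load sits in parallel with Rb: Rb‖R_L = (6.80 × 159) / (6.80 + 159) = 6.521 kΩ.
V_out = 29.1 × 6.521 / (8.48 + 6.521) = 29.1 × 6.521/15.00 = 12.7 V.

V_out ≈ 12.7 V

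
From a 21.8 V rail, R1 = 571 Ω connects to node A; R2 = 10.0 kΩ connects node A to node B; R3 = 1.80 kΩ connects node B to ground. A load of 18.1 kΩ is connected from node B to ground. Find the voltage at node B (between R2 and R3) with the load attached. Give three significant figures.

At node B, R3 is in parallel with the load: R3‖R_L = 1637 Ω.
Below node A the resistance is R2 + (R3‖R_L) = 11640 Ω, so V_A = 21.8 × 11640/12210 = 20.78 V.
Then V_B = V_A × (R3‖R_L)/(R2 + R3‖R_L) = 20.78 × 1637/11640 = 2.92 V.

V ≈ 2.92 V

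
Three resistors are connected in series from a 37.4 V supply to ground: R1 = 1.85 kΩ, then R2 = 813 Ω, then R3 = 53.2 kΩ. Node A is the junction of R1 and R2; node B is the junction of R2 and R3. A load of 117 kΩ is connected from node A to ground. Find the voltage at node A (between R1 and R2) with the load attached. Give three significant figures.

V ≈ 35.6 V

Below node A the series string R2+R3 = 54010 Ω sits in parallel with the 117000 Ω load: 36950 Ω.
V_A = 37.4 × 36950/(1850 + 36950) = 35.6 V.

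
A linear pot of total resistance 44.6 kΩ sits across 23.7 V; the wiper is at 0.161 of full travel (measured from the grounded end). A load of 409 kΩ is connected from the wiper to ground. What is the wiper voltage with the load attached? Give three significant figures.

The wiper splits the pot into (1−α)R = 37.42 kΩ above and αR = 7.181 kΩ below.
Lower section ‖ load = 7.057 kΩ.
V_wiper = 23.7 × 7.057/(37.42 + 7.057) = 3.76 V.

V ≈ 3.76 V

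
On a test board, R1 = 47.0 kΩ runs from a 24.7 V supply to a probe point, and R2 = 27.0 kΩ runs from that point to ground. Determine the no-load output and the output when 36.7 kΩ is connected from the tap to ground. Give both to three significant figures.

Open-circuit: V = 24.7 × 27.0/(47.0 + 27.0) = 9.01 V.
With the load, R2 becomes R2‖R_L = 15.56 kΩ, so V = 24.7 × 15.56/62.56 = 6.14 V.

Unloaded: 9.01 V; loaded: 6.14 V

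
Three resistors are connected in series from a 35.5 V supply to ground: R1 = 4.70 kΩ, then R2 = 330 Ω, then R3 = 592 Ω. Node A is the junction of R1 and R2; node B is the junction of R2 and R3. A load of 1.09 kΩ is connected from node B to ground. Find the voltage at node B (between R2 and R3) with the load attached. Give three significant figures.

V ≈ 2.52 V

At node B, R3 is in parallel with the load: R3‖R_L = 383.6 Ω.
Below node A the resistance is R2 + (R3‖R_L) = 713.6 Ω, so V_A = 35.5 × 713.6/5414 = 4.680 V.
Then V_B = V_A × (R3‖R_L)/(R2 + R3‖R_L) = 4.680 × 383.6/713.6 = 2.52 V.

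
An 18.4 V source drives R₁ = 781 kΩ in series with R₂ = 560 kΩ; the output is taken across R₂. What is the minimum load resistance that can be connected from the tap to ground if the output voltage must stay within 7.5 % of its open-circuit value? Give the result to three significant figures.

Output resistance R_th = R₁‖R₂ = (781 × 560)/1341 = 326.1 kΩ.
The fractional drop is R_th/(R_th + R_L); requiring this ≤ 0.0750 gives R_L ≥ R_th(1/0.0750 − 1) = 326.1 × 12.33 = 4.02 MΩ.

R_L(min) ≈ 4.02 MΩ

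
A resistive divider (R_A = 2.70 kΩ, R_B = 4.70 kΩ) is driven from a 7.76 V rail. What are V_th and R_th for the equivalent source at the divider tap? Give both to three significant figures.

V_th is the open-circuit tap voltage: 7.76 × 4.70/(2.70 + 4.70) = 4.93 V.
With the supply zeroed, R_A and R_B appear in parallel from the tap: R_th = R_A‖R_B = (2.70 × 4.70)/7.400 = 1.71 kΩ.

V_th = 4.93 V, R_th = 1.71 kΩ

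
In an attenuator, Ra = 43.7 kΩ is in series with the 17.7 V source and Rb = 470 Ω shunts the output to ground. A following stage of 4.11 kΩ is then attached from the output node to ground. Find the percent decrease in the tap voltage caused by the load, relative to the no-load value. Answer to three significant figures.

10.2 %

Unloaded V = 17.7 × 470/44170 = 0.18834 V.
Loaded: Rb‖R_L = 421.8 Ω, giving V = 17.7 × 421.8/44120 = 0.16920 V.
Drop = (0.18834 − 0.16920) / 0.18834 = 10.2 %.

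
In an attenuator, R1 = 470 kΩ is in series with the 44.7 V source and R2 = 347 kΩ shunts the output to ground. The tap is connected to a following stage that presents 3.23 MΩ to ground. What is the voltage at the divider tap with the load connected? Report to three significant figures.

V_out ≈ 17.9 V

The load sits in parallel with R2: R2‖R_L = (347 × 3230) / (347 + 3230) = 313.3 kΩ.
V_out = 44.7 × 313.3 / (470 + 313.3) = 44.7 × 313.3/783.3 = 17.9 V.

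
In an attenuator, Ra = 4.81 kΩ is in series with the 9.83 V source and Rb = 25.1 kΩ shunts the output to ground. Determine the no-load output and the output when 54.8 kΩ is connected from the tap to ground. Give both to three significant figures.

Unloaded: 8.25 V; loaded: 7.68 V

Open-circuit: V = 9.83 × 25.1/(4.81 + 25.1) = 8.25 V.
With the load, Rb becomes Rb‖R_L = 17.22 kΩ, so V = 9.83 × 17.22/22.03 = 7.68 V.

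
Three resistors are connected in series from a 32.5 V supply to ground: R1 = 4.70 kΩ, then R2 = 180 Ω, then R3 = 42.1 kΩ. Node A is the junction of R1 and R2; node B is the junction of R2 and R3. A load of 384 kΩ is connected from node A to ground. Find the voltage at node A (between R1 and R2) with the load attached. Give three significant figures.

Below node A the series string R2+R3 = 42280 Ω sits in parallel with the 384000 Ω load: 38090 Ω.
V_A = 32.5 × 38090/(4700 + 38090) = 28.9 V.

V ≈ 28.9 V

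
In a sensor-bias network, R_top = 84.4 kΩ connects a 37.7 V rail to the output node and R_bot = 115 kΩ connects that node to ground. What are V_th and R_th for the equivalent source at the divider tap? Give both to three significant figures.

V_th = 21.7 V, R_th = 48.7 kΩ

V_th is the open-circuit tap voltage: 37.7 × 115/(84.4 + 115) = 21.7 V.
With the supply zeroed, R_top and R_bot appear in parallel from the tap: R_th = R_top‖R_bot = (84.4 × 115)/199.4 = 48.7 kΩ.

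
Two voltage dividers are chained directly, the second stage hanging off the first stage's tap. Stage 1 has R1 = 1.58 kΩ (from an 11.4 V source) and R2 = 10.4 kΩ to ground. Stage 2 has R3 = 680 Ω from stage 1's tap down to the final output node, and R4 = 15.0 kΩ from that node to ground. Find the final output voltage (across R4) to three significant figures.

V_out ≈ 8.71 V

Stage 2 presents R3+R4 = 15680 Ω as a load on stage 1's tap.
Stage 1's lower leg becomes R2‖(R3+R4) = 6253 Ω, so V_mid = 11.4 × 6253/7833 = 9.100 V.
Stage 2 is itself unloaded: V_out = V_mid × R4/(R3+R4) = 9.100 × 15000/15680 = 8.71 V.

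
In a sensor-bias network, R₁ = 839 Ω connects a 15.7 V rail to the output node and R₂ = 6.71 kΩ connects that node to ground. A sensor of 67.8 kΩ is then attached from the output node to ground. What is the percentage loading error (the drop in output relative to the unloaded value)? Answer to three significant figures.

1.09 %

The divider's output (Thévenin) resistance is R₁‖R₂ = 745.8 Ω.
Fractional drop under load = R_th/(R_th + R_L) = 745.8 / (745.8 + 67800) = 0.01088.
So the output falls by 1.09 %.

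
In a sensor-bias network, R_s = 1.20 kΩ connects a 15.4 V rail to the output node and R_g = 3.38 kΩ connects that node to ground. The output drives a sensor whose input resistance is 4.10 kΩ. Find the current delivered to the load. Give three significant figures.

I_L ≈ 2.28 mA

R_g‖R_L = 1.853 kΩ; V_out = 15.4 × 1.853/3.053 = 9.346 V.
I_L = V_out / R_L = 9.346 / 4.10 kΩ = 2.28 mA.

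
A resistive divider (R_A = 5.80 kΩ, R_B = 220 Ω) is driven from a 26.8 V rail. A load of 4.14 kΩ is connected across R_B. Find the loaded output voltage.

The load sits in parallel with R_B: R_B‖R_L = (220 × 4140) / (220 + 4140) = 208.9 Ω.
V_out = 26.8 × 208.9 / (5800 + 208.9) = 26.8 × 208.9/6009 = 0.932 V.

V_out ≈ 0.932 V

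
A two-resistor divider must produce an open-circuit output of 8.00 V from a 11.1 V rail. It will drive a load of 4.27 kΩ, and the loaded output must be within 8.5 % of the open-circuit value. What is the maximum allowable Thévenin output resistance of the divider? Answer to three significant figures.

Loading drop = R_th/(R_th + R_L) ≤ 0.0850, so R_th ≤ R_L · ε/(1−ε) = 4.27 kΩ × 0.0850/0.9150 = 397 Ω.
(Any R1, R2 with R2/(R1+R2) = 0.721 and R1‖R2 ≤ 397 Ω will meet the spec.)

R_th ≤ 397 Ω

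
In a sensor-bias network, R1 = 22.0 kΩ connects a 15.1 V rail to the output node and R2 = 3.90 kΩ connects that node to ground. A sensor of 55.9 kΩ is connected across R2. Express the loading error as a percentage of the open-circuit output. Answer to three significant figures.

5.59 %

The divider's output (Thévenin) resistance is R1‖R2 = 3.313 kΩ.
Fractional drop under load = R_th/(R_th + R_L) = 3.313 / (3.313 + 55.9) = 0.05595.
So the output falls by 5.59 %.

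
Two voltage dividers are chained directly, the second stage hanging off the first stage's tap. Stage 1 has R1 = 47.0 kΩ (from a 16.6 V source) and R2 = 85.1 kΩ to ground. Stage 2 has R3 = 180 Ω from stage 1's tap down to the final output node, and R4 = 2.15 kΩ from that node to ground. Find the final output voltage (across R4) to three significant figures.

V_out ≈ 0.705 V

Stage 2 presents R3+R4 = 2330 Ω as a load on stage 1's tap.
Stage 1's lower leg becomes R2‖(R3+R4) = 2268 Ω, so V_mid = 16.6 × 2268/49270 = 0.7641 V.
Stage 2 is itself unloaded: V_out = V_mid × R4/(R3+R4) = 0.7641 × 2150/2330 = 0.705 V.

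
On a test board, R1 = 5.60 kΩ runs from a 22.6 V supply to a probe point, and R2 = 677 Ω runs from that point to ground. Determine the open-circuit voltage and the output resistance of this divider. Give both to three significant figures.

V_th = 2.44 V, R_th = 604 Ω

V_th is the open-circuit tap voltage: 22.6 × 677/(5600 + 677) = 2.44 V.
With the supply zeroed, R1 and R2 appear in parallel from the tap: R_th = R1‖R2 = (5600 × 677)/6277 = 604 Ω.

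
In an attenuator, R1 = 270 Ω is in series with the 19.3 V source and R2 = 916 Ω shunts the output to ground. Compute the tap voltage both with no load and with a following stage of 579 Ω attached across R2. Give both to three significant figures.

Unloaded: 14.9 V; loaded: 11.0 V

Open-circuit: V = 19.3 × 916/(270 + 916) = 14.9 V.
With the load, R2 becomes R2‖R_L = 354.8 Ω, so V = 19.3 × 354.8/624.8 = 11.0 V.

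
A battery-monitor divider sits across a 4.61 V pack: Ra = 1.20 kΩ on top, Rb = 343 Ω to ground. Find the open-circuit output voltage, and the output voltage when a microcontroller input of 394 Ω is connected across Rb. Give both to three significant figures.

Open-circuit: V = 4.61 × 343/(1200 + 343) = 1.02 V.
With the load, Rb becomes Rb‖R_L = 183.4 Ω, so V = 4.61 × 183.4/1383 = 0.611 V.

Unloaded: 1.02 V; loaded: 0.611 V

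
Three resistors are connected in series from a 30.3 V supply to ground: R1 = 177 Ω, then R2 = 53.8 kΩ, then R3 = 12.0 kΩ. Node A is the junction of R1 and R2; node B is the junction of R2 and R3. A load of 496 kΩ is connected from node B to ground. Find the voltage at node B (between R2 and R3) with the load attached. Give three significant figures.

V ≈ 5.40 V

At node B, R3 is in parallel with the load: R3‖R_L = 11720 Ω.
Below node A the resistance is R2 + (R3‖R_L) = 65520 Ω, so V_A = 30.3 × 65520/65690 = 30.22 V.
Then V_B = V_A × (R3‖R_L)/(R2 + R3‖R_L) = 30.22 × 11720/65520 = 5.40 V.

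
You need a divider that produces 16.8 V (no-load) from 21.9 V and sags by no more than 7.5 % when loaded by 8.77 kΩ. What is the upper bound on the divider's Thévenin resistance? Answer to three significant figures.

Loading drop = R_th/(R_th + R_L) ≤ 0.0750, so R_th ≤ R_L · ε/(1−ε) = 8.77 kΩ × 0.0750/0.9250 = 711 Ω.
(Any R1, R2 with R2/(R1+R2) = 0.767 and R1‖R2 ≤ 711 Ω will meet the spec.)

R_th ≤ 711 Ω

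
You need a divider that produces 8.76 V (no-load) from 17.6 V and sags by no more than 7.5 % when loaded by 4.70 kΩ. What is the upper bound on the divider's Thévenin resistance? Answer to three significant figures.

R_th ≤ 381 Ω

Loading drop = R_th/(R_th + R_L) ≤ 0.0750, so R_th ≤ R_L · ε/(1−ε) = 4.70 kΩ × 0.0750/0.9250 = 381 Ω.
(Any R1, R2 with R2/(R1+R2) = 0.498 and R1‖R2 ≤ 381 Ω will meet the spec.)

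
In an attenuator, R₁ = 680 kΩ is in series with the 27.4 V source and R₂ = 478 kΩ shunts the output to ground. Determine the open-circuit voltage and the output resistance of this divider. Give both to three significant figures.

V_th = 11.3 V, R_th = 281 kΩ

V_th is the open-circuit tap voltage: 27.4 × 478/(680 + 478) = 11.3 V.
With the supply zeroed, R₁ and R₂ appear in parallel from the tap: R_th = R₁‖R₂ = (680 × 478)/1158 = 281 kΩ.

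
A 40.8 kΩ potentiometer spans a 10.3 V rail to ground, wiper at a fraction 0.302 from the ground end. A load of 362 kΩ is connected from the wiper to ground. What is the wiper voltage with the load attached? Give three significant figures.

The wiper splits the pot into (1−α)R = 28.48 kΩ above and αR = 12.32 kΩ below.
Lower section ‖ load = 11.92 kΩ.
V_wiper = 10.3 × 11.92/(28.48 + 11.92) = 3.04 V.

V ≈ 3.04 V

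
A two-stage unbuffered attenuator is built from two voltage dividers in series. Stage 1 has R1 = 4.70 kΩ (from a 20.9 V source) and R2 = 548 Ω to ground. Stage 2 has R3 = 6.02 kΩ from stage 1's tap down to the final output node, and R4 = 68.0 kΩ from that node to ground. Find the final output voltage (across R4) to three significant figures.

V_out ≈ 1.99 V

Stage 2 presents R3+R4 = 74020 Ω as a load on stage 1's tap.
Stage 1's lower leg becomes R2‖(R3+R4) = 544.0 Ω, so V_mid = 20.9 × 544.0/5244 = 2.168 V.
Stage 2 is itself unloaded: V_out = V_mid × R4/(R3+R4) = 2.168 × 68000/74020 = 1.99 V.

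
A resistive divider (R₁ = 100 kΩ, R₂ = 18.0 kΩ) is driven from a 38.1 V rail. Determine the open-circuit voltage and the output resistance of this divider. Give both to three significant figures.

V_th is the open-circuit tap voltage: 38.1 × 18.0/(100 + 18.0) = 5.81 V.
With the supply zeroed, R₁ and R₂ appear in parallel from the tap: R_th = R₁‖R₂ = (100 × 18.0)/118.0 = 15.3 kΩ.

V_th = 5.81 V, R_th = 15.3 kΩ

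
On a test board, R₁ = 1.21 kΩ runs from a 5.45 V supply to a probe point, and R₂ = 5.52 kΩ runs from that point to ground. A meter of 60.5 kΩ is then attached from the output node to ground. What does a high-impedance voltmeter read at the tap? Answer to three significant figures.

V_out ≈ 4.40 V

The load sits in parallel with R₂: R₂‖R_L = (5.52 × 60.5) / (5.52 + 60.5) = 5.058 kΩ.
V_out = 5.45 × 5.058 / (1.21 + 5.058) = 5.45 × 5.058/6.268 = 4.40 V.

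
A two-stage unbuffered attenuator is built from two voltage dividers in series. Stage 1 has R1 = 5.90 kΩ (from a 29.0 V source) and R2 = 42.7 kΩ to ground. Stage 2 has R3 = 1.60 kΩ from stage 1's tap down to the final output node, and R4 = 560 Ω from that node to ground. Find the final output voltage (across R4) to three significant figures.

V_out ≈ 1.94 V

Stage 2 presents R3+R4 = 2160 Ω as a load on stage 1's tap.
Stage 1's lower leg becomes R2‖(R3+R4) = 2056 Ω, so V_mid = 29.0 × 2056/7956 = 7.494 V.
Stage 2 is itself unloaded: V_out = V_mid × R4/(R3+R4) = 7.494 × 560/2160 = 1.94 V.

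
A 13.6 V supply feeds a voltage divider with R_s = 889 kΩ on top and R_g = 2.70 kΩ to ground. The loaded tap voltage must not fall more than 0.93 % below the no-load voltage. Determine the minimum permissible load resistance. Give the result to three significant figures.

Output resistance R_th = R_s‖R_g = (889 × 2.70)/891.7 = 2.692 kΩ.
The fractional drop is R_th/(R_th + R_L); requiring this ≤ 0.00930 gives R_L ≥ R_th(1/0.00930 − 1) = 2.692 × 106.5 = 287 kΩ.

R_L(min) ≈ 287 kΩ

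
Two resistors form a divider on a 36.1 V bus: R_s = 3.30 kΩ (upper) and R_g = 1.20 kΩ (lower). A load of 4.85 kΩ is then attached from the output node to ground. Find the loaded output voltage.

The load sits in parallel with R_g: R_g‖R_L = (1.20 × 4.85) / (1.20 + 4.85) = 0.9620 kΩ.
V_out = 36.1 × 0.9620 / (3.30 + 0.9620) = 36.1 × 0.9620/4.262 = 8.15 V.

V_out ≈ 8.15 V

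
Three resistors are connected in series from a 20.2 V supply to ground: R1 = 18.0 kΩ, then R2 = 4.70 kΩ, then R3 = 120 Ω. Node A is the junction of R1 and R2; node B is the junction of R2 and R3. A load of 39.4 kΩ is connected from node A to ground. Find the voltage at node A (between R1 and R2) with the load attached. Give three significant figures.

V ≈ 3.89 V

Below node A the series string R2+R3 = 4820 Ω sits in parallel with the 39400 Ω load: 4295 Ω.
V_A = 20.2 × 4295/(18000 + 4295) = 3.89 V.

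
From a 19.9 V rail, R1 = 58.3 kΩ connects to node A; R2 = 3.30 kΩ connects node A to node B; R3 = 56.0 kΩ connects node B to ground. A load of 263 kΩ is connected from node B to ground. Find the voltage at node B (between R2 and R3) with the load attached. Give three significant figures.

V ≈ 8.53 V

At node B, R3 is in parallel with the load: R3‖R_L = 46.17 kΩ.
Below node A the resistance is R2 + (R3‖R_L) = 49.47 kΩ, so V_A = 19.9 × 49.47/107.8 = 9.135 V.
Then V_B = V_A × (R3‖R_L)/(R2 + R3‖R_L) = 9.135 × 46.17/49.47 = 8.53 V.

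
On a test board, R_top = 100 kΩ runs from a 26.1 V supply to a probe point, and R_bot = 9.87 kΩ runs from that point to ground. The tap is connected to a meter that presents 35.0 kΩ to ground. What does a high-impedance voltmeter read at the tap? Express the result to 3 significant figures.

V_out ≈ 1.87 V

The load sits in parallel with R_bot: R_bot‖R_L = (9.87 × 35.0) / (9.87 + 35.0) = 7.699 kΩ.
V_out = 26.1 × 7.699 / (100 + 7.699) = 26.1 × 7.699/107.7 = 1.87 V.
(Unloaded it would have been 2.34 V.)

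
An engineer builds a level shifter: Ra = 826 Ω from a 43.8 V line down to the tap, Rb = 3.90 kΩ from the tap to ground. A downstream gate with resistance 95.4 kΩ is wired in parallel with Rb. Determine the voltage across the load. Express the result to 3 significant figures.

V_out ≈ 35.9 V

The load sits in parallel with Rb: Rb‖R_L = (3900 × 95400) / (3900 + 95400) = 3747 Ω.
V_out = 43.8 × 3747 / (826 + 3747) = 43.8 × 3747/4573 = 35.9 V.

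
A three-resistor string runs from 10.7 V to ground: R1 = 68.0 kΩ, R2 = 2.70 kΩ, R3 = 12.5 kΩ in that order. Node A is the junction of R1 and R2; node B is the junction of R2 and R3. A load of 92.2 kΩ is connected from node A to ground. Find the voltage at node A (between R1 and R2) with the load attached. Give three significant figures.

V ≈ 1.72 V

Below node A the series string R2+R3 = 15.20 kΩ sits in parallel with the 92.2 kΩ load: 13.05 kΩ.
V_A = 10.7 × 13.05/(68.0 + 13.05) = 1.72 V.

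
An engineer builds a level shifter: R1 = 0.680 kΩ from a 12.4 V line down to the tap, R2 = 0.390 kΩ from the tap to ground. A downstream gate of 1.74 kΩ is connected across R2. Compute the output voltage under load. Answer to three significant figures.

The load sits in parallel with R2: R2‖R_L = (390 × 1740) / (390 + 1740) = 318.6 Ω.
V_out = 12.4 × 318.6 / (680 + 318.6) = 12.4 × 318.6/998.6 = 3.96 V.

V_out ≈ 3.96 V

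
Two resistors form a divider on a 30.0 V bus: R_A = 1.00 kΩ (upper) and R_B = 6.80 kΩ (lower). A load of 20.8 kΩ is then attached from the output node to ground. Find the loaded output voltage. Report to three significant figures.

The load sits in parallel with R_B: R_B‖R_L = (6.80 × 20.8) / (6.80 + 20.8) = 5.125 kΩ.
V_out = 30.0 × 5.125 / (1.00 + 5.125) = 30.0 × 5.125/6.125 = 25.1 V.
(Unloaded it would have been 26.2 V.)

V_out ≈ 25.1 V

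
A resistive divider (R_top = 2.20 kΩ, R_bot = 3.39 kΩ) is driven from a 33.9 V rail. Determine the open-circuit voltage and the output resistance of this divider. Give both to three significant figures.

V_th is the open-circuit tap voltage: 33.9 × 3.39/(2.20 + 3.39) = 20.6 V.
With the supply zeroed, R_top and R_bot appear in parallel from the tap: R_th = R_top‖R_bot = (2.20 × 3.39)/5.590 = 1.33 kΩ.

V_th = 20.6 V, R_th = 1.33 kΩ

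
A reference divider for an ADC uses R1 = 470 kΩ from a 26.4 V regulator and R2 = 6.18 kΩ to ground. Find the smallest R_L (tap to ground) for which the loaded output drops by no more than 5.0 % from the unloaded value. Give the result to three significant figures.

R_L(min) ≈ 116 kΩ

Output resistance R_th = R1‖R2 = (470 × 6.18)/476.2 = 6.100 kΩ.
The fractional drop is R_th/(R_th + R_L); requiring this ≤ 0.0500 gives R_L ≥ R_th(1/0.0500 − 1) = 6.100 × 19.00 = 116 kΩ.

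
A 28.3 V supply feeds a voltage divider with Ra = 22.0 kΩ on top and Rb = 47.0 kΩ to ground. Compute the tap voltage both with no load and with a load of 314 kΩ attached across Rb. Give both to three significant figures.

Open-circuit: V = 28.3 × 47.0/(22.0 + 47.0) = 19.3 V.
With the load, Rb becomes Rb‖R_L = 40.88 kΩ, so V = 28.3 × 40.88/62.88 = 18.4 V.

Unloaded: 19.3 V; loaded: 18.4 V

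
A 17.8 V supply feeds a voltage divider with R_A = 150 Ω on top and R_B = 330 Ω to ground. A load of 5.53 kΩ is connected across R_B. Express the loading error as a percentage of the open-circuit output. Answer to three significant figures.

The divider's output (Thévenin) resistance is R_A‖R_B = 103.1 Ω.
Fractional drop under load = R_th/(R_th + R_L) = 103.1 / (103.1 + 5530) = 0.01831.
So the output falls by 1.83 %.

1.83 %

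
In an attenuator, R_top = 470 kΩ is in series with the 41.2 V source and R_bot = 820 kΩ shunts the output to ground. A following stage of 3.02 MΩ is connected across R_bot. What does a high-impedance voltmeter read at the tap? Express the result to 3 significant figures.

V_out ≈ 23.8 V

The load sits in parallel with R_bot: R_bot‖R_L = (820 × 3020) / (820 + 3020) = 644.9 kΩ.
V_out = 41.2 × 644.9 / (470 + 644.9) = 41.2 × 644.9/1115 = 23.8 V.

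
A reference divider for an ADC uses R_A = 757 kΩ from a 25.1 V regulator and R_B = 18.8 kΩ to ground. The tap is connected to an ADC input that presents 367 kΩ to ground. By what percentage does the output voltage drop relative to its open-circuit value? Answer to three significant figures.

4.76 %

The divider's output (Thévenin) resistance is R_A‖R_B = 18.34 kΩ.
Fractional drop under load = R_th/(R_th + R_L) = 18.34 / (18.34 + 367) = 0.04761.
So the output falls by 4.76 %.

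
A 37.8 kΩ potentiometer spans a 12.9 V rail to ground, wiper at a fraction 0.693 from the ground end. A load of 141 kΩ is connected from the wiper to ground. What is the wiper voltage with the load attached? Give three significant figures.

V ≈ 8.46 V

The wiper splits the pot into (1−α)R = 11.60 kΩ above and αR = 26.20 kΩ below.
Lower section ‖ load = 22.09 kΩ.
V_wiper = 12.9 × 22.09/(11.60 + 22.09) = 8.46 V.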